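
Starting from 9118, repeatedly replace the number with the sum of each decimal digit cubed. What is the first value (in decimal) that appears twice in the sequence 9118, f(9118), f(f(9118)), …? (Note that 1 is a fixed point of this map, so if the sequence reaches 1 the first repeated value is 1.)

1

9118 → 9³ + 1³ + 1³ + 8³ = 729 + 1 + 1 + 512 = 1243
1243 → 1³ + 2³ + 4³ + 3³ = 1 + 8 + 64 + 27 = 100
100 → 1³ + 0³ + 0³ = 1 + 0 + 0 = 1  — reached the fixed point 1.
1 → 1, so 1 is the first repeated value.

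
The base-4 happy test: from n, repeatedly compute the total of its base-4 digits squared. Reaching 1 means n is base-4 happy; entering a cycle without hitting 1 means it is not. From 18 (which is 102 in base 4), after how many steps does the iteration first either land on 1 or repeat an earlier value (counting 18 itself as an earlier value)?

18 = (1,0,2)_4 → 1² + 0² + 2² = 1 + 0 + 4 = 5
5 = (1,1)_4 → 1² + 1² = 1 + 1 = 2
2 = (2)_4 → 2² = 4
4 = (1,0)_4 → 1² + 0² = 1 + 0 = 1  — reached 1.
That took 4 steps.

4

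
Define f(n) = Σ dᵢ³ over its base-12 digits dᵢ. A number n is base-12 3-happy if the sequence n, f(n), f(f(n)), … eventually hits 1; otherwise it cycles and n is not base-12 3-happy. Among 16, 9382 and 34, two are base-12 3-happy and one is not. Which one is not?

16: 16 → 65 → 250 → 1513 → 1217 → 762 → 368 → 736 → 190 → 1028 → 856 → 1520 → 1728 → 1  — reaches 1 (base-12 3-happy)
9382: 9382 → 1251 → 1051 → 713 → 1520 → 1728 → 1  — reaches 1 (base-12 3-happy)
34: 34 → 1008 → 343 → 415 → 1351 → 1136 → 1855 → 1344 → 793 → 342 → 288 → 8 → 512 → 755 → 1464 → 1008  — repeats 1008 (not base-12 3-happy)

34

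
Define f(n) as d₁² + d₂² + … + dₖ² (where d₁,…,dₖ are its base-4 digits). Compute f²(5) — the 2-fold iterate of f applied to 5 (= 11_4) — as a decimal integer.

5 = (1,1)_4 → 2
2 = (2)_4 → 4

4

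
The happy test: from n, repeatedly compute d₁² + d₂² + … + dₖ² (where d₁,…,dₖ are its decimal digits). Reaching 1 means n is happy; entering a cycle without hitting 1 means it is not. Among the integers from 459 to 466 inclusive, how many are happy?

459: 459 → 122 → 9 → 81 → 65 → 61 → 37 → 58 → 89 → 145 → 42 → 20 → 4 → 16 → 37  — not happy
460: 460 → 52 → 29 → 85 → 89 → 145 → 42 → 20 → 4 → 16 → 37 → 58 → 89  — not happy
461: 461 → 53 → 34 → 25 → 29 → 85 → 89 → 145 → 42 → 20 → 4 → 16 → 37 → 58 → 89  — not happy
462: 462 → 56 → 61 → 37 → 58 → 89 → 145 → 42 → 20 → 4 → 16 → 37  — not happy
463: 463 → 61 → 37 → 58 → 89 → 145 → 42 → 20 → 4 → 16 → 37  — not happy
464: 464 → 68 → 100 → 1  — happy
465: 465 → 77 → 98 → 145 → 42 → 20 → 4 → 16 → 37 → 58 → 89 → 145  — not happy
466: 466 → 88 → 128 → 69 → 117 → 51 → 26 → 40 → 16 → 37 → 58 → 89 → 145 → 42 → 20 → 4 → 16  — not happy
happy: 464

1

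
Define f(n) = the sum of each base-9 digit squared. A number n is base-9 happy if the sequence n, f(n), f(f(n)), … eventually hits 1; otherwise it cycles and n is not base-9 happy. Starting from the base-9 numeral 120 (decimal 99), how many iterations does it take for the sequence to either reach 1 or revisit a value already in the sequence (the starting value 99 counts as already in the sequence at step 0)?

99 = (1,2,0)_9 → 5
5 = (5)_9 → 25
25 = (2,7)_9 → 53
53 = (5,8)_9 → 89
89 = (1,0,8)_9 → 65
65 = (7,2)_9 → 53  — 53 repeats.
That took 6 steps.

6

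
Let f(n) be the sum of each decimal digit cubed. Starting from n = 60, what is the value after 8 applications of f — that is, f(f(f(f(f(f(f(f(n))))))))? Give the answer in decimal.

702

60 → 6³ + 0³ = 216 + 0 = 216
216 → 2³ + 1³ + 6³ = 8 + 1 + 216 = 225
225 → 2³ + 2³ + 5³ = 8 + 8 + 125 = 141
141 → 1³ + 4³ + 1³ = 1 + 64 + 1 = 66
66 → 6³ + 6³ = 216 + 216 = 432
432 → 4³ + 3³ + 2³ = 64 + 27 + 8 = 99
99 → 9³ + 9³ = 729 + 729 = 1458
1458 → 1³ + 4³ + 5³ + 8³ = 1 + 64 + 125 + 512 = 702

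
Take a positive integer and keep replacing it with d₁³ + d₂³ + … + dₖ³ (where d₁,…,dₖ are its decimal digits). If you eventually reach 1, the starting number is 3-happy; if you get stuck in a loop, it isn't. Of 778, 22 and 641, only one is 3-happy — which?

778

778: 778 → 1198 → 1243 → 100 → 1  — reaches 1 (3-happy)
22: 22 → 16 → 217 → 352 → 160 → 217  — repeats 217 (not 3-happy)
641: 641 → 281 → 521 → 134 → 92 → 737 → 713 → 371 → 371  — repeats 371 (not 3-happy)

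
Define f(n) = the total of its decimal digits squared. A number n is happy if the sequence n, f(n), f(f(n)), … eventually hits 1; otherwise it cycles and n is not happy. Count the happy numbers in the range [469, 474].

469: 469 → 133 → 19 → 82 → 68 → 100 → 1  (reaches 1)
470: 470 → 65 → 61 → 37 → 58 → 89 → 145 → 42 → 20 → 4 → 16 → 37  (repeats 37)
471: 471 → 66 → 72 → 53 → 34 → 25 → 29 → 85 → 89 → 145 → 42 → 20 → 4 → 16 → 37 → 58 → 89  (repeats 89)
472: 472 → 69 → 117 → 51 → 26 → 40 → 16 → 37 → 58 → 89 → 145 → 42 → 20 → 4 → 16  (repeats 16)
473: 473 → 74 → 65 → 61 → 37 → 58 → 89 → 145 → 42 → 20 → 4 → 16 → 37  (repeats 37)
474: 474 → 81 → 65 → 61 → 37 → 58 → 89 → 145 → 42 → 20 → 4 → 16 → 37  (repeats 37)
happy: 469

1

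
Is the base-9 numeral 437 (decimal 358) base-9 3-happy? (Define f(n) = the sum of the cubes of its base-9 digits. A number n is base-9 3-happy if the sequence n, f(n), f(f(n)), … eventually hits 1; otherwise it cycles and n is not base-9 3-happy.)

not base-9 3-happy

358 = (4,3,7)_9 → 4³ + 3³ + 7³ = 64 + 27 + 343 = 434
434 = (5,3,2)_9 → 5³ + 3³ + 2³ = 125 + 27 + 8 = 160
160 = (1,8,7)_9 → 1³ + 8³ + 7³ = 1 + 512 + 343 = 856
856 = (1,1,5,1)_9 → 1³ + 1³ + 5³ + 1³ = 1 + 1 + 125 + 1 = 128
128 = (1,5,2)_9 → 1³ + 5³ + 2³ = 1 + 125 + 8 = 134
134 = (1,5,8)_9 → 1³ + 5³ + 8³ = 1 + 125 + 512 = 638
638 = (7,7,8)_9 → 7³ + 7³ + 8³ = 343 + 343 + 512 = 1198
1198 = (1,5,7,1)_9 → 1³ + 5³ + 7³ + 1³ = 1 + 125 + 343 + 1 = 470
470 = (5,7,2)_9 → 5³ + 7³ + 2³ = 125 + 343 + 8 = 476
476 = (5,7,8)_9 → 5³ + 7³ + 8³ = 125 + 343 + 512 = 980
980 = (1,3,0,8)_9 → 1³ + 3³ + 0³ + 8³ = 1 + 27 + 0 + 512 = 540
540 = (6,6,0)_9 → 6³ + 6³ + 0³ = 216 + 216 + 0 = 432
432 = (5,3,0)_9 → 5³ + 3³ + 0³ = 125 + 27 + 0 = 152
152 = (1,7,8)_9 → 1³ + 7³ + 8³ = 1 + 343 + 512 = 856  — 856 already seen; the sequence cycles without reaching 1.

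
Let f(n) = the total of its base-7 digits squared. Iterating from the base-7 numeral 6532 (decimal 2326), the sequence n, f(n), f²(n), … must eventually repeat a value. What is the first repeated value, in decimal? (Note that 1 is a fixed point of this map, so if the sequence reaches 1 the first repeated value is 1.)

2326 = (6,5,3,2)_7 → 74
74 = (1,3,4)_7 → 26
26 = (3,5)_7 → 34
34 = (4,6)_7 → 52
52 = (1,0,3)_7 → 10
10 = (1,3)_7 → 10  — 10 already appeared earlier.

10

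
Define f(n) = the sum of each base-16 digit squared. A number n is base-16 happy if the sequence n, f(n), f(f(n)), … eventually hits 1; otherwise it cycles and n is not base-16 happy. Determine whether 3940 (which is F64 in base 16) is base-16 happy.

base-16 happy

3940 = (15,6,4)_16 → 15² + 6² + 4² = 225 + 36 + 16 = 277
277 = (1,1,5)_16 → 1² + 1² + 5² = 1 + 1 + 25 = 27
27 = (1,11)_16 → 1² + 11² = 1 + 121 = 122
122 = (7,10)_16 → 7² + 10² = 49 + 100 = 149
149 = (9,5)_16 → 9² + 5² = 81 + 25 = 106
106 = (6,10)_16 → 6² + 10² = 36 + 100 = 136
136 = (8,8)_16 → 8² + 8² = 64 + 64 = 128
128 = (8,0)_16 → 8² + 0² = 64 + 0 = 64
64 = (4,0)_16 → 4² + 0² = 16 + 0 = 16
16 = (1,0)_16 → 1² + 0² = 1 + 0 = 1  — reached 1.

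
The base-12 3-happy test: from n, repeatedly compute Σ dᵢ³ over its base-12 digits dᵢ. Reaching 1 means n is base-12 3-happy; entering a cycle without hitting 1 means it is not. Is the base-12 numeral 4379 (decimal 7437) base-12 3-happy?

base-12 3-happy

7437 = (4,3,7,9)_12 → 4³ + 3³ + 7³ + 9³ = 64 + 27 + 343 + 729 = 1163
1163 = (8,0,11)_12 → 8³ + 0³ + 11³ = 512 + 0 + 1331 = 1843
1843 = (1,0,9,7)_12 → 1³ + 0³ + 9³ + 7³ = 1 + 0 + 729 + 343 = 1073
1073 = (7,5,5)_12 → 7³ + 5³ + 5³ = 343 + 125 + 125 = 593
593 = (4,1,5)_12 → 4³ + 1³ + 5³ = 64 + 1 + 125 = 190
190 = (1,3,10)_12 → 1³ + 3³ + 10³ = 1 + 27 + 1000 = 1028
1028 = (7,1,8)_12 → 7³ + 1³ + 8³ = 343 + 1 + 512 = 856
856 = (5,11,4)_12 → 5³ + 11³ + 4³ = 125 + 1331 + 64 = 1520
1520 = (10,6,8)_12 → 10³ + 6³ + 8³ = 1000 + 216 + 512 = 1728
1728 = (1,0,0,0)_12 → 1³ + 0³ + 0³ + 0³ = 1 + 0 + 0 + 0 = 1  — reached 1.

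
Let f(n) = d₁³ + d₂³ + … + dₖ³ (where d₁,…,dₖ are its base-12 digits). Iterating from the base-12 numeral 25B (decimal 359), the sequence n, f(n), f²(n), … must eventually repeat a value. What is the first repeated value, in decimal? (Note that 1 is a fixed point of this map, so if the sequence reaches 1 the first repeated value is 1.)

359 = (2,5,11)_12 → 1464
1464 = (10,2,0)_12 → 1008
1008 = (7,0,0)_12 → 343
343 = (2,4,7)_12 → 415
415 = (2,10,7)_12 → 1351
1351 = (9,4,7)_12 → 1136
1136 = (7,10,8)_12 → 1855
1855 = (1,0,10,7)_12 → 1344
1344 = (9,4,0)_12 → 793
793 = (5,6,1)_12 → 342
342 = (2,4,6)_12 → 288
288 = (2,0,0)_12 → 8
8 = (8)_12 → 512
512 = (3,6,8)_12 → 755
755 = (5,2,11)_12 → 1464  — 1464 already appeared earlier.

1464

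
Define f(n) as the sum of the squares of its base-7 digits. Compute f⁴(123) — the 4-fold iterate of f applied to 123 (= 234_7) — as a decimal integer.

37

123 = (2,3,4)_7 → 2² + 3² + 4² = 4 + 9 + 16 = 29
29 = (4,1)_7 → 4² + 1² = 16 + 1 = 17
17 = (2,3)_7 → 2² + 3² = 4 + 9 = 13
13 = (1,6)_7 → 1² + 6² = 1 + 36 = 37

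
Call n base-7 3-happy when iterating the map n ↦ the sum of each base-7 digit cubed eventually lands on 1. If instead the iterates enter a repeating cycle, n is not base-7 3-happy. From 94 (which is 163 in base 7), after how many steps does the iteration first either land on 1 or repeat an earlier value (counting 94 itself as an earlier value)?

3

94 = (1,6,3)_7 → 1³ + 6³ + 3³ = 1 + 216 + 27 = 244
244 = (4,6,6)_7 → 4³ + 6³ + 6³ = 64 + 216 + 216 = 496
496 = (1,3,0,6)_7 → 1³ + 3³ + 0³ + 6³ = 1 + 27 + 0 + 216 = 244  — 244 repeats.
That took 3 steps.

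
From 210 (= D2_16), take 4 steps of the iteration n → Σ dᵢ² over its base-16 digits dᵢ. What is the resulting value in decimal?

210 = (13,2)_16 → 13² + 2² = 173
173 = (10,13)_16 → 10² + 13² = 269
269 = (1,0,13)_16 → 1² + 0² + 13² = 170
170 = (10,10)_16 → 10² + 10² = 200

200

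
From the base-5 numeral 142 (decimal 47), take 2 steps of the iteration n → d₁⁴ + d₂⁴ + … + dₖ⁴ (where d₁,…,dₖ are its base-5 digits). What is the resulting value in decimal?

47 = (1,4,2)_5 → 1⁴ + 4⁴ + 2⁴ = 1 + 256 + 16 = 273
273 = (2,0,4,3)_5 → 2⁴ + 0⁴ + 4⁴ + 3⁴ = 16 + 0 + 256 + 81 = 353

353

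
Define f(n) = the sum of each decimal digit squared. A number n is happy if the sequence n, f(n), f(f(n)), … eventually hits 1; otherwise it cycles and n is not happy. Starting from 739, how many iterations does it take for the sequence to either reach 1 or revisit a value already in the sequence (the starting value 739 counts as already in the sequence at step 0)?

6

739 → 7² + 3² + 9² = 49 + 9 + 81 = 139
139 → 1² + 3² + 9² = 1 + 9 + 81 = 91
91 → 9² + 1² = 81 + 1 = 82
82 → 8² + 2² = 64 + 4 = 68
68 → 6² + 8² = 36 + 64 = 100
100 → 1² + 0² + 0² = 1 + 0 + 0 = 1  — reached 1.
That took 6 steps.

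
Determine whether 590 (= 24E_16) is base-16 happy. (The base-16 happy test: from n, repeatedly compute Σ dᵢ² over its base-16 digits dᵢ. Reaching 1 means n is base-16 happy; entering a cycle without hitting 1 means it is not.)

base-16 happy

590 = (2,4,14)_16 → 2² + 4² + 14² = 4 + 16 + 196 = 216
216 = (13,8)_16 → 13² + 8² = 169 + 64 = 233
233 = (14,9)_16 → 14² + 9² = 196 + 81 = 277
277 = (1,1,5)_16 → 1² + 1² + 5² = 1 + 1 + 25 = 27
27 = (1,11)_16 → 1² + 11² = 1 + 121 = 122
122 = (7,10)_16 → 7² + 10² = 49 + 100 = 149
149 = (9,5)_16 → 9² + 5² = 81 + 25 = 106
106 = (6,10)_16 → 6² + 10² = 36 + 100 = 136
136 = (8,8)_16 → 8² + 8² = 64 + 64 = 128
128 = (8,0)_16 → 8² + 0² = 64 + 0 = 64
64 = (4,0)_16 → 4² + 0² = 16 + 0 = 16
16 = (1,0)_16 → 1² + 0² = 1 + 0 = 1  — reached 1.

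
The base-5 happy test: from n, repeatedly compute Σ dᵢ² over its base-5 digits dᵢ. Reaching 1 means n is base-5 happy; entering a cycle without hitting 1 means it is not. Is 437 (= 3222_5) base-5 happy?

not base-5 happy

437 = (3,2,2,2)_5 → 3² + 2² + 2² + 2² = 21
21 = (4,1)_5 → 4² + 1² = 17
17 = (3,2)_5 → 3² + 2² = 13
13 = (2,3)_5 → 2² + 3² = 13  — 13 already seen; the sequence cycles without reaching 1.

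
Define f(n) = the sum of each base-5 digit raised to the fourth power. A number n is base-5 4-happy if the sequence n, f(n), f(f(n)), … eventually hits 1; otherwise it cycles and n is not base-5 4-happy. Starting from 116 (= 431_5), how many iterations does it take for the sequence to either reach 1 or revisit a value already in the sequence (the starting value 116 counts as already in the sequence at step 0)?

5

116 = (4,3,1)_5 → 4⁴ + 3⁴ + 1⁴ = 338
338 = (2,3,2,3)_5 → 2⁴ + 3⁴ + 2⁴ + 3⁴ = 194
194 = (1,2,3,4)_5 → 1⁴ + 2⁴ + 3⁴ + 4⁴ = 354
354 = (2,4,0,4)_5 → 2⁴ + 4⁴ + 0⁴ + 4⁴ = 528
528 = (4,1,0,3)_5 → 4⁴ + 1⁴ + 0⁴ + 3⁴ = 338  — 338 repeats.
That took 5 steps.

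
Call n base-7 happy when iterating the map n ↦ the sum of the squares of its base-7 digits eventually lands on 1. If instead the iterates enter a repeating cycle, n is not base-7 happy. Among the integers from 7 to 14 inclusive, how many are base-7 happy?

1

7: 7 → 1  — base-7 happy
8: 8 → 2 → 4 → 16 → 8  — not base-7 happy
9: 9 → 5 → 25 → 25  — not base-7 happy
10: 10 → 10  — not base-7 happy
11: 11 → 17 → 13 → 37 → 29 → 17  — not base-7 happy
12: 12 → 26 → 34 → 52 → 10 → 10  — not base-7 happy
13: 13 → 37 → 29 → 17 → 13  — not base-7 happy
14: 14 → 4 → 16 → 8 → 2 → 4  — not base-7 happy
base-7 happy: 7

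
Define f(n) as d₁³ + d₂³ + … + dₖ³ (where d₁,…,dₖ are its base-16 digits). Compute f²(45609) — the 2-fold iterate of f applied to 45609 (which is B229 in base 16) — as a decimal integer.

2241

45609 = (11,2,2,9)_16 → 11³ + 2³ + 2³ + 9³ = 1331 + 8 + 8 + 729 = 2076
2076 = (8,1,12)_16 → 8³ + 1³ + 12³ = 512 + 1 + 1728 = 2241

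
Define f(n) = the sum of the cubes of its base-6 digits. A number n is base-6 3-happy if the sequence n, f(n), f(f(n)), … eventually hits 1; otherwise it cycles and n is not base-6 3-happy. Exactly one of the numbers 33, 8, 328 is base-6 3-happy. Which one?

33: 33 → 152 → 73 → 9 → 28 → 128 → 62 → 73  — repeats 73 (not base-6 3-happy)
8: 8 → 9 → 28 → 128 → 62 → 73 → 9  — repeats 9 (not base-6 3-happy)
328: 328 → 92 → 43 → 3 → 27 → 91 → 36 → 1  — reaches 1 (base-6 3-happy)

328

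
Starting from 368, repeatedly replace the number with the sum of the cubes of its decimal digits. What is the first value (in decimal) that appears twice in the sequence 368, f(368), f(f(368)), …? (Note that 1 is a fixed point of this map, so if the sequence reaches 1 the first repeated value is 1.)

371

368 → 755
755 → 593
593 → 881
881 → 1025
1025 → 134
134 → 92
92 → 737
737 → 713
713 → 371
371 → 371  — 371 already appeared earlier.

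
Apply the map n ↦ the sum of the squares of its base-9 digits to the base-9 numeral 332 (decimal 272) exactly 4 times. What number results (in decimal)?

64

272 = (3,3,2)_9 → 22
22 = (2,4)_9 → 20
20 = (2,2)_9 → 8
8 = (8)_9 → 64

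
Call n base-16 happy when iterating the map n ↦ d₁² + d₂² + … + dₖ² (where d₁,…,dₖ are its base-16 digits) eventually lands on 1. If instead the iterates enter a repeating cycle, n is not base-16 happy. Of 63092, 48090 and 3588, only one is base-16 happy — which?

63092

63092: 63092 → 326 → 53 → 34 → 8 → 64 → 16 → 1  — reaches 1 (base-16 happy)
48090: 48090 → 511 → 451 → 154 → 181 → 146 → 85 → 50 → 13 → 169 → 181  — repeats 181 (not base-16 happy)
3588: 3588 → 212 → 185 → 202 → 244 → 241 → 226 → 200 → 208 → 169 → 181 → 146 → 85 → 50 → 13 → 169  — repeats 169 (not base-16 happy)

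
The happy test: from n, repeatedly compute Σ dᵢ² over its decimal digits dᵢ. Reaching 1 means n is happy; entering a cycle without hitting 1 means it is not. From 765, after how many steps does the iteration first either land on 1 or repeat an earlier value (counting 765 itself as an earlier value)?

765 → 7² + 6² + 5² = 110
110 → 1² + 1² + 0² = 2
2 → 2² = 4
4 → 4² = 16
16 → 1² + 6² = 37
37 → 3² + 7² = 58
58 → 5² + 8² = 89
89 → 8² + 9² = 145
145 → 1² + 4² + 5² = 42
42 → 4² + 2² = 20
20 → 2² + 0² = 4  — 4 repeats.
That took 11 steps.

11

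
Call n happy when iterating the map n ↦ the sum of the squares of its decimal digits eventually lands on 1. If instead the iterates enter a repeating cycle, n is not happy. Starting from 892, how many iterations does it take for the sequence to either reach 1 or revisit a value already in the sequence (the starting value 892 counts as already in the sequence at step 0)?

11

892 → 8² + 9² + 2² = 149
149 → 1² + 4² + 9² = 98
98 → 9² + 8² = 145
145 → 1² + 4² + 5² = 42
42 → 4² + 2² = 20
20 → 2² + 0² = 4
4 → 4² = 16
16 → 1² + 6² = 37
37 → 3² + 7² = 58
58 → 5² + 8² = 89
89 → 8² + 9² = 145  — 145 repeats.
That took 11 steps.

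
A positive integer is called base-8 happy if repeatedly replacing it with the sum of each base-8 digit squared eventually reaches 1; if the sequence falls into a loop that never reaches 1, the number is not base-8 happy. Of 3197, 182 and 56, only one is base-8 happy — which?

182

3197: 3197 → 111 → 75 → 11 → 10 → 5 → 25 → 10  — repeats 10 (not base-8 happy)
182: 182 → 76 → 18 → 8 → 1  — reaches 1 (base-8 happy)
56: 56 → 49 → 37 → 41 → 26 → 13 → 26  — repeats 26 (not base-8 happy)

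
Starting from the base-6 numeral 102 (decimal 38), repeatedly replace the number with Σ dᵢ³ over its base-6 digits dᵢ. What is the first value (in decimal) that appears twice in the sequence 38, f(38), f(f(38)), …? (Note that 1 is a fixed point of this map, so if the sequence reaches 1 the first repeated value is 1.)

9

38 = (1,0,2)_6 → 9
9 = (1,3)_6 → 28
28 = (4,4)_6 → 128
128 = (3,3,2)_6 → 62
62 = (1,4,2)_6 → 73
73 = (2,0,1)_6 → 9  — 9 already appeared earlier.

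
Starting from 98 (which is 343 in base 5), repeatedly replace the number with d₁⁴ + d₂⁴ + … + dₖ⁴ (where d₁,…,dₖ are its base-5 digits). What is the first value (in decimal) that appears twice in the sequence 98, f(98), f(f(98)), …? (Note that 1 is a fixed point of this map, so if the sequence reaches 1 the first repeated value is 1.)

528

98 = (3,4,3)_5 → 3⁴ + 4⁴ + 3⁴ = 81 + 256 + 81 = 418
418 = (3,1,3,3)_5 → 3⁴ + 1⁴ + 3⁴ + 3⁴ = 81 + 1 + 81 + 81 = 244
244 = (1,4,3,4)_5 → 1⁴ + 4⁴ + 3⁴ + 4⁴ = 1 + 256 + 81 + 256 = 594
594 = (4,3,3,4)_5 → 4⁴ + 3⁴ + 3⁴ + 4⁴ = 256 + 81 + 81 + 256 = 674
674 = (1,0,1,4,4)_5 → 1⁴ + 0⁴ + 1⁴ + 4⁴ + 4⁴ = 1 + 0 + 1 + 256 + 256 = 514
514 = (4,0,2,4)_5 → 4⁴ + 0⁴ + 2⁴ + 4⁴ = 256 + 0 + 16 + 256 = 528
528 = (4,1,0,3)_5 → 4⁴ + 1⁴ + 0⁴ + 3⁴ = 256 + 1 + 0 + 81 = 338
338 = (2,3,2,3)_5 → 2⁴ + 3⁴ + 2⁴ + 3⁴ = 16 + 81 + 16 + 81 = 194
194 = (1,2,3,4)_5 → 1⁴ + 2⁴ + 3⁴ + 4⁴ = 1 + 16 + 81 + 256 = 354
354 = (2,4,0,4)_5 → 2⁴ + 4⁴ + 0⁴ + 4⁴ = 16 + 256 + 0 + 256 = 528  — 528 already appeared earlier.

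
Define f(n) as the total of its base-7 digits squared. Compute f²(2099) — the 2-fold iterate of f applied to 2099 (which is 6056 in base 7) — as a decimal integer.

2099 = (6,0,5,6)_7 → 6² + 0² + 5² + 6² = 36 + 0 + 25 + 36 = 97
97 = (1,6,6)_7 → 1² + 6² + 6² = 1 + 36 + 36 = 73

73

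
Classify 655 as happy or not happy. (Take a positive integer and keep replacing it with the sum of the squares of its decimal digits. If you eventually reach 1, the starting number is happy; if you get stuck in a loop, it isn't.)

655 → 6² + 5² + 5² = 86
86 → 8² + 6² = 100
100 → 1² + 0² + 0² = 1  — reached 1.

happy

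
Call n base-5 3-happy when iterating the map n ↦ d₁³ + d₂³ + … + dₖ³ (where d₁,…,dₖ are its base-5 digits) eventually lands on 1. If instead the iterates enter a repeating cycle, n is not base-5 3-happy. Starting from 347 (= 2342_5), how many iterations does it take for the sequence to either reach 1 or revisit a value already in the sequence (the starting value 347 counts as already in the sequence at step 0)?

10

347 = (2,3,4,2)_5 → 2³ + 3³ + 4³ + 2³ = 8 + 27 + 64 + 8 = 107
107 = (4,1,2)_5 → 4³ + 1³ + 2³ = 64 + 1 + 8 = 73
73 = (2,4,3)_5 → 2³ + 4³ + 3³ = 8 + 64 + 27 = 99
99 = (3,4,4)_5 → 3³ + 4³ + 4³ = 27 + 64 + 64 = 155
155 = (1,1,1,0)_5 → 1³ + 1³ + 1³ + 0³ = 1 + 1 + 1 + 0 = 3
3 = (3)_5 → 3³ = 27
27 = (1,0,2)_5 → 1³ + 0³ + 2³ = 1 + 0 + 8 = 9
9 = (1,4)_5 → 1³ + 4³ = 1 + 64 = 65
65 = (2,3,0)_5 → 2³ + 3³ + 0³ = 8 + 27 + 0 = 35
35 = (1,2,0)_5 → 1³ + 2³ + 0³ = 1 + 8 + 0 = 9  — 9 repeats.
That took 10 steps.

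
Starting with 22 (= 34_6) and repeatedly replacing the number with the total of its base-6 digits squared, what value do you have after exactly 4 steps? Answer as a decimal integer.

41

22 = (3,4)_6 → 25
25 = (4,1)_6 → 17
17 = (2,5)_6 → 29
29 = (4,5)_6 → 41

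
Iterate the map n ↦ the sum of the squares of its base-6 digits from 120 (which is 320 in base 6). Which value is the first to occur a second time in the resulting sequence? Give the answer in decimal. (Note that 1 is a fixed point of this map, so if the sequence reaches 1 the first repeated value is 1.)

120 = (3,2,0)_6 → 3² + 2² + 0² = 13
13 = (2,1)_6 → 2² + 1² = 5
5 = (5)_6 → 5² = 25
25 = (4,1)_6 → 4² + 1² = 17
17 = (2,5)_6 → 2² + 5² = 29
29 = (4,5)_6 → 4² + 5² = 41
41 = (1,0,5)_6 → 1² + 0² + 5² = 26
26 = (4,2)_6 → 4² + 2² = 20
20 = (3,2)_6 → 3² + 2² = 13  — 13 already appeared earlier.

13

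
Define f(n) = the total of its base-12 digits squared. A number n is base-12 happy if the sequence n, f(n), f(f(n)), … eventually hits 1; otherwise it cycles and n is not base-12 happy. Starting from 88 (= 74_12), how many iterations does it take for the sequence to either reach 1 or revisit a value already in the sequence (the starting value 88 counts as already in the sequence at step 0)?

88 = (7,4)_12 → 7² + 4² = 65
65 = (5,5)_12 → 5² + 5² = 50
50 = (4,2)_12 → 4² + 2² = 20
20 = (1,8)_12 → 1² + 8² = 65  — 65 repeats.
That took 4 steps.

4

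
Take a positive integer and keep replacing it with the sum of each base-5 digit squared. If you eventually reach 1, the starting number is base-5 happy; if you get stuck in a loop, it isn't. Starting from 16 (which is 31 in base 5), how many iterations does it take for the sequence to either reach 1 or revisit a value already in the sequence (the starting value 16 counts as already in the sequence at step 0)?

3

16 = (3,1)_5 → 3² + 1² = 9 + 1 = 10
10 = (2,0)_5 → 2² + 0² = 4 + 0 = 4
4 = (4)_5 → 4² = 16  — 16 repeats.
That took 3 steps.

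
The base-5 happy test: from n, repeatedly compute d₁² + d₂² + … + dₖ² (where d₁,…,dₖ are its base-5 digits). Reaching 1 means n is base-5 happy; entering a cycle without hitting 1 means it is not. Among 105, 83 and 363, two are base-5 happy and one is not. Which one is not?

105

105: 105 → 17 → 13 → 13  — repeats 13 (not base-5 happy)
83: 83 → 19 → 25 → 1  — reaches 1 (base-5 happy)
363: 363 → 33 → 11 → 5 → 1  — reaches 1 (base-5 happy)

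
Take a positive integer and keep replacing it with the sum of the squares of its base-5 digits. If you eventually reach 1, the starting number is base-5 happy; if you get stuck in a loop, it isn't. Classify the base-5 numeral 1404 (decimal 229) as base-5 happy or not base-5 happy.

229 = (1,4,0,4)_5 → 1² + 4² + 0² + 4² = 1 + 16 + 0 + 16 = 33
33 = (1,1,3)_5 → 1² + 1² + 3² = 1 + 1 + 9 = 11
11 = (2,1)_5 → 2² + 1² = 4 + 1 = 5
5 = (1,0)_5 → 1² + 0² = 1 + 0 = 1  — reached 1.

base-5 happy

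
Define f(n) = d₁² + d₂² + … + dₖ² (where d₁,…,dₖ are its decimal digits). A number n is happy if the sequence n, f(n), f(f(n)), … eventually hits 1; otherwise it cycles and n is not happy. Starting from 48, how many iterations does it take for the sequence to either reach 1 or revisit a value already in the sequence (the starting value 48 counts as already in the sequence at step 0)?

14

48 → 80
80 → 64
64 → 52
52 → 29
29 → 85
85 → 89
89 → 145
145 → 42
42 → 20
20 → 4
4 → 16
16 → 37
37 → 58
58 → 89  — 89 repeats.
That took 14 steps.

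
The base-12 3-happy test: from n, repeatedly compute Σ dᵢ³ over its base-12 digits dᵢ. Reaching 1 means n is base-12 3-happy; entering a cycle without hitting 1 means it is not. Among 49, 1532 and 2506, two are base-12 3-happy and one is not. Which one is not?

1532

49: 49 → 65 → 250 → 1513 → 1217 → 762 → 368 → 736 → 190 → 1028 → 856 → 1520 → 1728 → 1  — reaches 1 (base-12 3-happy)
1532: 1532 → 1855 → 1344 → 793 → 342 → 288 → 8 → 512 → 755 → 1464 → 1008 → 343 → 415 → 1351 → 1136 → 1855  — repeats 1855 (not base-12 3-happy)
2506: 2506 → 1190 → 547 → 1099 → 1029 → 1073 → 593 → 190 → 1028 → 856 → 1520 → 1728 → 1  — reaches 1 (base-12 3-happy)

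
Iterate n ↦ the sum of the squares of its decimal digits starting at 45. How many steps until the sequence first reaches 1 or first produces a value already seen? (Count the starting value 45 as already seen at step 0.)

15

45 → 4² + 5² = 41
41 → 4² + 1² = 17
17 → 1² + 7² = 50
50 → 5² + 0² = 25
25 → 2² + 5² = 29
29 → 2² + 9² = 85
85 → 8² + 5² = 89
89 → 8² + 9² = 145
145 → 1² + 4² + 5² = 42
42 → 4² + 2² = 20
20 → 2² + 0² = 4
4 → 4² = 16
16 → 1² + 6² = 37
37 → 3² + 7² = 58
58 → 5² + 8² = 89  — 89 repeats.
That took 15 steps.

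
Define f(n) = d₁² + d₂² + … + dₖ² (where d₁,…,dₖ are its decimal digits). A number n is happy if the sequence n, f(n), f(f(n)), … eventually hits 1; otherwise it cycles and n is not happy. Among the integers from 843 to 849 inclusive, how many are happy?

1

843: 843 → 89 → 145 → 42 → 20 → 4 → 16 → 37 → 58 → 89  — not happy
844: 844 → 96 → 117 → 51 → 26 → 40 → 16 → 37 → 58 → 89 → 145 → 42 → 20 → 4 → 16  — not happy
845: 845 → 105 → 26 → 40 → 16 → 37 → 58 → 89 → 145 → 42 → 20 → 4 → 16  — not happy
846: 846 → 116 → 38 → 73 → 58 → 89 → 145 → 42 → 20 → 4 → 16 → 37 → 58  — not happy
847: 847 → 129 → 86 → 100 → 1  — happy
848: 848 → 144 → 33 → 18 → 65 → 61 → 37 → 58 → 89 → 145 → 42 → 20 → 4 → 16 → 37  — not happy
849: 849 → 161 → 38 → 73 → 58 → 89 → 145 → 42 → 20 → 4 → 16 → 37 → 58  — not happy
happy: 847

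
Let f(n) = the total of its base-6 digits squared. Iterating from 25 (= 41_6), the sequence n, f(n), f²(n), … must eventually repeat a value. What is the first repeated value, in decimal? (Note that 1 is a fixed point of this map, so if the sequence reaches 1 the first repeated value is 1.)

25

25 = (4,1)_6 → 4² + 1² = 17
17 = (2,5)_6 → 2² + 5² = 29
29 = (4,5)_6 → 4² + 5² = 41
41 = (1,0,5)_6 → 1² + 0² + 5² = 26
26 = (4,2)_6 → 4² + 2² = 20
20 = (3,2)_6 → 3² + 2² = 13
13 = (2,1)_6 → 2² + 1² = 5
5 = (5)_6 → 5² = 25  — 25 already appeared earlier.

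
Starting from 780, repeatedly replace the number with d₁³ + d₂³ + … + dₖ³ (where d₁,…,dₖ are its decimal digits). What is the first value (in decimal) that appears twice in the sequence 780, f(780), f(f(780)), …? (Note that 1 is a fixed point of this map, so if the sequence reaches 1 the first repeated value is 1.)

780 → 7³ + 8³ + 0³ = 855
855 → 8³ + 5³ + 5³ = 762
762 → 7³ + 6³ + 2³ = 567
567 → 5³ + 6³ + 7³ = 684
684 → 6³ + 8³ + 4³ = 792
792 → 7³ + 9³ + 2³ = 1080
1080 → 1³ + 0³ + 8³ + 0³ = 513
513 → 5³ + 1³ + 3³ = 153
153 → 1³ + 5³ + 3³ = 153  — 153 already appeared earlier.

153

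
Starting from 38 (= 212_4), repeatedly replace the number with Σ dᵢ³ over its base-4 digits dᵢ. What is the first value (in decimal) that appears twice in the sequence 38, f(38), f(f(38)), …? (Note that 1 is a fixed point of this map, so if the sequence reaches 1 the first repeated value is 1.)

8

38 = (2,1,2)_4 → 2³ + 1³ + 2³ = 17
17 = (1,0,1)_4 → 1³ + 0³ + 1³ = 2
2 = (2)_4 → 2³ = 8
8 = (2,0)_4 → 2³ + 0³ = 8  — 8 already appeared earlier.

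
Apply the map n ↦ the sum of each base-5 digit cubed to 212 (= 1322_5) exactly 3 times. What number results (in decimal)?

212 = (1,3,2,2)_5 → 1³ + 3³ + 2³ + 2³ = 1 + 27 + 8 + 8 = 44
44 = (1,3,4)_5 → 1³ + 3³ + 4³ = 1 + 27 + 64 = 92
92 = (3,3,2)_5 → 3³ + 3³ + 2³ = 27 + 27 + 8 = 62

62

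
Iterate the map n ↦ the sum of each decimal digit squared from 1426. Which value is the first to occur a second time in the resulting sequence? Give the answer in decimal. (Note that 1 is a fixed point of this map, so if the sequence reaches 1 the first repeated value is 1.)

37

1426 → 1² + 4² + 2² + 6² = 57
57 → 5² + 7² = 74
74 → 7² + 4² = 65
65 → 6² + 5² = 61
61 → 6² + 1² = 37
37 → 3² + 7² = 58
58 → 5² + 8² = 89
89 → 8² + 9² = 145
145 → 1² + 4² + 5² = 42
42 → 4² + 2² = 20
20 → 2² + 0² = 4
4 → 4² = 16
16 → 1² + 6² = 37  — 37 already appeared earlier.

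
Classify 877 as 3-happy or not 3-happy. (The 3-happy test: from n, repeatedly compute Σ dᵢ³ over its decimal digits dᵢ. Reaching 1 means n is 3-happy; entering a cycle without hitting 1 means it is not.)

877 → 8³ + 7³ + 7³ = 1198
1198 → 1³ + 1³ + 9³ + 8³ = 1243
1243 → 1³ + 2³ + 4³ + 3³ = 100
100 → 1³ + 0³ + 0³ = 1  — reached 1.

3-happy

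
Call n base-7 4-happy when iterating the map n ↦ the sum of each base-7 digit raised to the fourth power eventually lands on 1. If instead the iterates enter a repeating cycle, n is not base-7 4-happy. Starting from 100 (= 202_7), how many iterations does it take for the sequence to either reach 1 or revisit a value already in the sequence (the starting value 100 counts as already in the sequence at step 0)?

100 = (2,0,2)_7 → 2⁴ + 0⁴ + 2⁴ = 32
32 = (4,4)_7 → 4⁴ + 4⁴ = 512
512 = (1,3,3,1)_7 → 1⁴ + 3⁴ + 3⁴ + 1⁴ = 164
164 = (3,2,3)_7 → 3⁴ + 2⁴ + 3⁴ = 178
178 = (3,4,3)_7 → 3⁴ + 4⁴ + 3⁴ = 418
418 = (1,1,3,5)_7 → 1⁴ + 1⁴ + 3⁴ + 5⁴ = 708
708 = (2,0,3,1)_7 → 2⁴ + 0⁴ + 3⁴ + 1⁴ = 98
98 = (2,0,0)_7 → 2⁴ + 0⁴ + 0⁴ = 16
16 = (2,2)_7 → 2⁴ + 2⁴ = 32  — 32 repeats.
That took 9 steps.

9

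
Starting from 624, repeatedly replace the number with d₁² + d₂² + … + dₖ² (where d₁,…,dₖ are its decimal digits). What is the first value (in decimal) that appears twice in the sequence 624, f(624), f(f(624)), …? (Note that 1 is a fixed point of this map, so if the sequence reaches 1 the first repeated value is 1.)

624 → 6² + 2² + 4² = 56
56 → 5² + 6² = 61
61 → 6² + 1² = 37
37 → 3² + 7² = 58
58 → 5² + 8² = 89
89 → 8² + 9² = 145
145 → 1² + 4² + 5² = 42
42 → 4² + 2² = 20
20 → 2² + 0² = 4
4 → 4² = 16
16 → 1² + 6² = 37  — 37 already appeared earlier.

37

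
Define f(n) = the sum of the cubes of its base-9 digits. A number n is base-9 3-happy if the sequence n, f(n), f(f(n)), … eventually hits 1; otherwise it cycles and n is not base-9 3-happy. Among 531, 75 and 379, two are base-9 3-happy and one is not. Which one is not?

531: 531 → 341 → 577 → 345 → 99 → 9 → 1  — reaches 1 (base-9 3-happy)
75: 75 → 539 → 853 → 409 → 189 → 35 → 539  — repeats 539 (not base-9 3-happy)
379: 379 → 281 → 99 → 9 → 1  — reaches 1 (base-9 3-happy)

75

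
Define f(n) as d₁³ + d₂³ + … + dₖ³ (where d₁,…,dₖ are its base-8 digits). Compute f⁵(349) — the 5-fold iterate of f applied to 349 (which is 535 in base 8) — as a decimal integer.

349 = (5,3,5)_8 → 5³ + 3³ + 5³ = 277
277 = (4,2,5)_8 → 4³ + 2³ + 5³ = 197
197 = (3,0,5)_8 → 3³ + 0³ + 5³ = 152
152 = (2,3,0)_8 → 2³ + 3³ + 0³ = 35
35 = (4,3)_8 → 4³ + 3³ = 91

91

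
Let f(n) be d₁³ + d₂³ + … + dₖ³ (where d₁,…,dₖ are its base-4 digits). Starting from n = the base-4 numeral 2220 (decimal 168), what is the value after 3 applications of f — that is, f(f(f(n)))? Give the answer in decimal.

168 = (2,2,2,0)_4 → 2³ + 2³ + 2³ + 0³ = 24
24 = (1,2,0)_4 → 1³ + 2³ + 0³ = 9
9 = (2,1)_4 → 2³ + 1³ = 9

9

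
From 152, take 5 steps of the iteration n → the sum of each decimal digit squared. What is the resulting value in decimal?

61

152 → 1² + 5² + 2² = 1 + 25 + 4 = 30
30 → 3² + 0² = 9 + 0 = 9
9 → 9² = 81
81 → 8² + 1² = 64 + 1 = 65
65 → 6² + 5² = 36 + 25 = 61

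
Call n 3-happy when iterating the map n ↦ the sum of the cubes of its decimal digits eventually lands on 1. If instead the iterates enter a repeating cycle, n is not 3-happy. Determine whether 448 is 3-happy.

not 3-happy

448 → 4³ + 4³ + 8³ = 640
640 → 6³ + 4³ + 0³ = 280
280 → 2³ + 8³ + 0³ = 520
520 → 5³ + 2³ + 0³ = 133
133 → 1³ + 3³ + 3³ = 55
55 → 5³ + 5³ = 250
250 → 2³ + 5³ + 0³ = 133  — 133 already seen; the sequence cycles without reaching 1.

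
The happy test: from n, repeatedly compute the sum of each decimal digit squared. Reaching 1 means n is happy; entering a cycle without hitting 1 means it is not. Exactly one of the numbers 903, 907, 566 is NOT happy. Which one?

903

903: 903 → 90 → 81 → 65 → 61 → 37 → 58 → 89 → 145 → 42 → 20 → 4 → 16 → 37  — repeats 37 (not happy)
907: 907 → 130 → 10 → 1  — reaches 1 (happy)
566: 566 → 97 → 130 → 10 → 1  — reaches 1 (happy)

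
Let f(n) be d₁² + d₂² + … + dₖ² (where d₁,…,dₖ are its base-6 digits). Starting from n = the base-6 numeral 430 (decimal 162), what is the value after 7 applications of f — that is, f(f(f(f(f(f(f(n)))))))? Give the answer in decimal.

162 = (4,3,0)_6 → 4² + 3² + 0² = 16 + 9 + 0 = 25
25 = (4,1)_6 → 4² + 1² = 16 + 1 = 17
17 = (2,5)_6 → 2² + 5² = 4 + 25 = 29
29 = (4,5)_6 → 4² + 5² = 16 + 25 = 41
41 = (1,0,5)_6 → 1² + 0² + 5² = 1 + 0 + 25 = 26
26 = (4,2)_6 → 4² + 2² = 16 + 4 = 20
20 = (3,2)_6 → 3² + 2² = 9 + 4 = 13

13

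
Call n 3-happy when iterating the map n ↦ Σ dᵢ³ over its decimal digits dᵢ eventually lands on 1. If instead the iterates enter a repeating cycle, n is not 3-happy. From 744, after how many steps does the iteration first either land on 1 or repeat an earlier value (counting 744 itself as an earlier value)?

9

744 → 7³ + 4³ + 4³ = 471
471 → 4³ + 7³ + 1³ = 408
408 → 4³ + 0³ + 8³ = 576
576 → 5³ + 7³ + 6³ = 684
684 → 6³ + 8³ + 4³ = 792
792 → 7³ + 9³ + 2³ = 1080
1080 → 1³ + 0³ + 8³ + 0³ = 513
513 → 5³ + 1³ + 3³ = 153
153 → 1³ + 5³ + 3³ = 153  — 153 repeats.
That took 9 steps.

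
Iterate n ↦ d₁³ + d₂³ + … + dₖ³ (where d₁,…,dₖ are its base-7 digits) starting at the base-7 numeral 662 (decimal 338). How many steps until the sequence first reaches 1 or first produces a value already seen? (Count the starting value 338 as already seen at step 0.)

338 = (6,6,2)_7 → 6³ + 6³ + 2³ = 440
440 = (1,1,6,6)_7 → 1³ + 1³ + 6³ + 6³ = 434
434 = (1,1,6,0)_7 → 1³ + 1³ + 6³ + 0³ = 218
218 = (4,3,1)_7 → 4³ + 3³ + 1³ = 92
92 = (1,6,1)_7 → 1³ + 6³ + 1³ = 218  — 218 repeats.
That took 5 steps.

5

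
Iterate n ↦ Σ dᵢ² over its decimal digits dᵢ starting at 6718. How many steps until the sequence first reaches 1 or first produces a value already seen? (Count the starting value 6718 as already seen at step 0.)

12

6718 → 6² + 7² + 1² + 8² = 150
150 → 1² + 5² + 0² = 26
26 → 2² + 6² = 40
40 → 4² + 0² = 16
16 → 1² + 6² = 37
37 → 3² + 7² = 58
58 → 5² + 8² = 89
89 → 8² + 9² = 145
145 → 1² + 4² + 5² = 42
42 → 4² + 2² = 20
20 → 2² + 0² = 4
4 → 4² = 16  — 16 repeats.
That took 12 steps.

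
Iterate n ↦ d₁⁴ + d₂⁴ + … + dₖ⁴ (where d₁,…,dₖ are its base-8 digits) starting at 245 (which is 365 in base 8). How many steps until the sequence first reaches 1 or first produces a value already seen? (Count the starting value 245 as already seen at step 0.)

245 = (3,6,5)_8 → 3⁴ + 6⁴ + 5⁴ = 81 + 1296 + 625 = 2002
2002 = (3,7,2,2)_8 → 3⁴ + 7⁴ + 2⁴ + 2⁴ = 81 + 2401 + 16 + 16 = 2514
2514 = (4,7,2,2)_8 → 4⁴ + 7⁴ + 2⁴ + 2⁴ = 256 + 2401 + 16 + 16 = 2689
2689 = (5,2,0,1)_8 → 5⁴ + 2⁴ + 0⁴ + 1⁴ = 625 + 16 + 0 + 1 = 642
642 = (1,2,0,2)_8 → 1⁴ + 2⁴ + 0⁴ + 2⁴ = 1 + 16 + 0 + 16 = 33
33 = (4,1)_8 → 4⁴ + 1⁴ = 256 + 1 = 257
257 = (4,0,1)_8 → 4⁴ + 0⁴ + 1⁴ = 256 + 0 + 1 = 257  — 257 repeats.
That took 7 steps.

7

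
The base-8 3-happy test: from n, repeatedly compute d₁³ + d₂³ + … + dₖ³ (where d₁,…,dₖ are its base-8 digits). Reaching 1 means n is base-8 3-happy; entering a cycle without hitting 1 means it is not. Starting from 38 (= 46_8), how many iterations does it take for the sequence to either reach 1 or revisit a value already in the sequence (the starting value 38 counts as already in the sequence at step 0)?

38 = (4,6)_8 → 4³ + 6³ = 280
280 = (4,3,0)_8 → 4³ + 3³ + 0³ = 91
91 = (1,3,3)_8 → 1³ + 3³ + 3³ = 55
55 = (6,7)_8 → 6³ + 7³ = 559
559 = (1,0,5,7)_8 → 1³ + 0³ + 5³ + 7³ = 469
469 = (7,2,5)_8 → 7³ + 2³ + 5³ = 476
476 = (7,3,4)_8 → 7³ + 3³ + 4³ = 434
434 = (6,6,2)_8 → 6³ + 6³ + 2³ = 440
440 = (6,7,0)_8 → 6³ + 7³ + 0³ = 559  — 559 repeats.
That took 9 steps.

9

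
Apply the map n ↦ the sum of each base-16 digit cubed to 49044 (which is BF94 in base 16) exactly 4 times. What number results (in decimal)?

495

49044 = (11,15,9,4)_16 → 11³ + 15³ + 9³ + 4³ = 1331 + 3375 + 729 + 64 = 5499
5499 = (1,5,7,11)_16 → 1³ + 5³ + 7³ + 11³ = 1 + 125 + 343 + 1331 = 1800
1800 = (7,0,8)_16 → 7³ + 0³ + 8³ = 343 + 0 + 512 = 855
855 = (3,5,7)_16 → 3³ + 5³ + 7³ = 27 + 125 + 343 = 495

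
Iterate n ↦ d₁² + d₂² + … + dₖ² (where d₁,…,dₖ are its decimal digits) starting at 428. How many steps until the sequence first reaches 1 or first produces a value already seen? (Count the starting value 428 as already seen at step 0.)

428 → 4² + 2² + 8² = 16 + 4 + 64 = 84
84 → 8² + 4² = 64 + 16 = 80
80 → 8² + 0² = 64 + 0 = 64
64 → 6² + 4² = 36 + 16 = 52
52 → 5² + 2² = 25 + 4 = 29
29 → 2² + 9² = 4 + 81 = 85
85 → 8² + 5² = 64 + 25 = 89
89 → 8² + 9² = 64 + 81 = 145
145 → 1² + 4² + 5² = 1 + 16 + 25 = 42
42 → 4² + 2² = 16 + 4 = 20
20 → 2² + 0² = 4 + 0 = 4
4 → 4² = 16
16 → 1² + 6² = 1 + 36 = 37
37 → 3² + 7² = 9 + 49 = 58
58 → 5² + 8² = 25 + 64 = 89  — 89 repeats.
That took 15 steps.

15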